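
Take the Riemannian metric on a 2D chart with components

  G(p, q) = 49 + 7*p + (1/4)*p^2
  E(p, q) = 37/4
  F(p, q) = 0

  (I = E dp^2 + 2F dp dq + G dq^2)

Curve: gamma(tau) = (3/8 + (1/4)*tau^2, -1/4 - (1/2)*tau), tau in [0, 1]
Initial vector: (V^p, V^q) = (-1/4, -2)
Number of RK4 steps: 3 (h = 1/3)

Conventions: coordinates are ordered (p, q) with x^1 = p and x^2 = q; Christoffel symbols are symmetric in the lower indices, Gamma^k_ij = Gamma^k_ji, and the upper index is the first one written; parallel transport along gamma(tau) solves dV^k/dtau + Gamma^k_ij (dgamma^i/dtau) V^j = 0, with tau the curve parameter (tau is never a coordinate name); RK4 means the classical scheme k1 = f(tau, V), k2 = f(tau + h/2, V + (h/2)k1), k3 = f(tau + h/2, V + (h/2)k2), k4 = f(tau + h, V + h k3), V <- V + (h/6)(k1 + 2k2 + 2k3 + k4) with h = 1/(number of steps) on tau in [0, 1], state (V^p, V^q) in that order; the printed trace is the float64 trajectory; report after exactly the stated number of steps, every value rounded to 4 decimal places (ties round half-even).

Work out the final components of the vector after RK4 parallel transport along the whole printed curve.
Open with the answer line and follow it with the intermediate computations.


Answer: V^p = 0.1389, V^q = -1.9677

gamma'(tau) = ((1/2)*tau, -1/2); f(tau, V)^k = -Gamma^k_ij(gamma(tau)) gamma'^i(tau) V^j; h = 1/3; intermediate values shown to 6 dp
curve data and Christoffel symbols at the stage parameters:
  tau = 0.000000: gamma = (0.375000, -0.250000), gamma' = (0.000000, -0.500000); Gamma_ppp = 0.000000, Gamma_ppq = 0.000000, Gamma_pqq = -0.388514, Gamma_qpp = 0.000000, Gamma_qpq = 0.069565, Gamma_qqq = 0.000000
  tau = 0.166667: gamma = (0.381944, -0.333333), gamma' = (0.083333, -0.500000); Gamma_ppp = 0.000000, Gamma_ppq = 0.000000, Gamma_pqq = -0.388701, Gamma_qpp = 0.000000, Gamma_qpq = 0.069532, Gamma_qqq = 0.000000
  tau = 0.333333: gamma = (0.402778, -0.416667), gamma' = (0.166667, -0.500000); Gamma_ppp = 0.000000, Gamma_ppq = 0.000000, Gamma_pqq = -0.389264, Gamma_qpp = 0.000000, Gamma_qpq = 0.069431, Gamma_qqq = 0.000000
  tau = 0.500000: gamma = (0.437500, -0.500000), gamma' = (0.250000, -0.500000); Gamma_ppp = 0.000000, Gamma_ppq = 0.000000, Gamma_pqq = -0.390203, Gamma_qpp = 0.000000, Gamma_qpq = 0.069264, Gamma_qqq = 0.000000
  tau = 0.666667: gamma = (0.486111, -0.583333), gamma' = (0.333333, -0.500000); Gamma_ppp = 0.000000, Gamma_ppq = 0.000000, Gamma_pqq = -0.391517, Gamma_qpp = 0.000000, Gamma_qpq = 0.069032, Gamma_qqq = 0.000000
  tau = 0.833333: gamma = (0.548611, -0.666667), gamma' = (0.416667, -0.500000); Gamma_ppp = 0.000000, Gamma_ppq = 0.000000, Gamma_pqq = -0.393206, Gamma_qpp = 0.000000, Gamma_qpq = 0.068735, Gamma_qqq = 0.000000
  tau = 1.000000: gamma = (0.625000, -0.750000), gamma' = (0.500000, -0.500000); Gamma_ppp = 0.000000, Gamma_ppq = 0.000000, Gamma_pqq = -0.395270, Gamma_qpp = 0.000000, Gamma_qpq = 0.068376, Gamma_qqq = 0.000000
step 0: V^p = -0.2500, V^q = -2.0000
step 1: k1 = (0.388514, -0.008696), k2 = (0.388983, 0.005157), k3 = (0.388534, 0.005146), k4 = (0.388930, 0.018941); V <- V + (h/6)(k1 + 2k2 + 2k3 + k4): V^p = -0.1204, V^q = -1.9983
step 2: k1 = (0.388931, 0.018943), k2 = (0.389252, 0.032622), k3 = (0.388808, 0.032585), k4 = (0.389055, 0.046049); V <- V + (h/6)(k1 + 2k2 + 2k3 + k4): V^p = 0.0093, V^q = -1.9874
step 3: k1 = (0.389056, 0.046051), k2 = (0.389225, 0.059246), k3 = (0.388793, 0.059184), k4 = (0.388887, 0.072019); V <- V + (h/6)(k1 + 2k2 + 2k3 + k4): V^p = 0.1389, V^q = -1.9677


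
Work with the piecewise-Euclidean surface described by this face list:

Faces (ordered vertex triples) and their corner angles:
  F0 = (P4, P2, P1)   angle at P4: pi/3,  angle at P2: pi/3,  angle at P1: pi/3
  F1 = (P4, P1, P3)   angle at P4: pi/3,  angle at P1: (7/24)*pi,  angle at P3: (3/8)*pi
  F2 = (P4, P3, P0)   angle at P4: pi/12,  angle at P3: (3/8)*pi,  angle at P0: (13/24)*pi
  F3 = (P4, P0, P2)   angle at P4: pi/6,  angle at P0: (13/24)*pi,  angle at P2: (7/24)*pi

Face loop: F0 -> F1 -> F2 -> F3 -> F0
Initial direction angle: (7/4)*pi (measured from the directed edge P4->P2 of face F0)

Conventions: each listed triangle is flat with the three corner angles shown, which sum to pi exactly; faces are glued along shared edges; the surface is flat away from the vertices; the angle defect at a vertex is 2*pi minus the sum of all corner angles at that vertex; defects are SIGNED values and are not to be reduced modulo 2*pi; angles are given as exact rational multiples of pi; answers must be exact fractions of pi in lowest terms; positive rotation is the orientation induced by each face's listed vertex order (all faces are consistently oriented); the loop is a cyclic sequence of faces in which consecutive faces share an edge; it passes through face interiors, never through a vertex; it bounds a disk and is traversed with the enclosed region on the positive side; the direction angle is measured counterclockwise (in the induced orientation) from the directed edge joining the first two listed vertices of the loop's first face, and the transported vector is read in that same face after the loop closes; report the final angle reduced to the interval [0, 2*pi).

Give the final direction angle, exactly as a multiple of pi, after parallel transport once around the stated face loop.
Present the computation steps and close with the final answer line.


enclosed vertex P4: corner angles sum to (11/12)*pi, defect = 2*pi - (11/12)*pi = (13/12)*pi
the rotation equals the total enclosed defect, so the final angle is initial + defects (mod 2*pi)
final angle = (7/4)*pi + (13/12)*pi = (5/6)*pi (mod 2*pi)

Answer: final direction angle = (5/6)*pi


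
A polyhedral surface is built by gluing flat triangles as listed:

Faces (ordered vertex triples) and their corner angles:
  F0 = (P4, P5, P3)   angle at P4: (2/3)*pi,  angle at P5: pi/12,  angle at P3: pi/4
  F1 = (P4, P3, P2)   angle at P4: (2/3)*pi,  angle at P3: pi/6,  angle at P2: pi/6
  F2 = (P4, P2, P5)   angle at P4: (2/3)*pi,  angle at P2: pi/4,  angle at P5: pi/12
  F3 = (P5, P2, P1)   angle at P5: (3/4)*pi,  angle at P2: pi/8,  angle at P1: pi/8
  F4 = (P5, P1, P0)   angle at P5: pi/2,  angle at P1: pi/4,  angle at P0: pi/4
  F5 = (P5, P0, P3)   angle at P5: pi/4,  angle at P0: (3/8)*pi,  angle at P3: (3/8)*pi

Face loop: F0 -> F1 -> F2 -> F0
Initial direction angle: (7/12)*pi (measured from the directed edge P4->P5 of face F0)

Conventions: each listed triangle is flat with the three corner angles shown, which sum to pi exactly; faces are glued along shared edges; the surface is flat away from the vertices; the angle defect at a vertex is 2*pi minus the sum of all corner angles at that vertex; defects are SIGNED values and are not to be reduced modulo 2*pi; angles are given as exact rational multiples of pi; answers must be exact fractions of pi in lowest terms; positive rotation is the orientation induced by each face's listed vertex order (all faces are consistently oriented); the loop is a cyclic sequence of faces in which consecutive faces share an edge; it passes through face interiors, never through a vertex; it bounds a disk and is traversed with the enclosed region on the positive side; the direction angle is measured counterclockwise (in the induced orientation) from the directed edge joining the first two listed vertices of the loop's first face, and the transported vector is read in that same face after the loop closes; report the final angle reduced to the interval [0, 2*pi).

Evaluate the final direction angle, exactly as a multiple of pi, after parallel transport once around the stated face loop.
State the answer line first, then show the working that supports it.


Answer: final direction angle = (7/12)*pi

enclosed vertex P4: corner angles sum to 2*pi, defect = 2*pi - 2*pi = 0
transport around the loop rotates by the sum of enclosed defects; add to the initial angle mod 2*pi
final angle = (7/12)*pi + 0 = (7/12)*pi (mod 2*pi)


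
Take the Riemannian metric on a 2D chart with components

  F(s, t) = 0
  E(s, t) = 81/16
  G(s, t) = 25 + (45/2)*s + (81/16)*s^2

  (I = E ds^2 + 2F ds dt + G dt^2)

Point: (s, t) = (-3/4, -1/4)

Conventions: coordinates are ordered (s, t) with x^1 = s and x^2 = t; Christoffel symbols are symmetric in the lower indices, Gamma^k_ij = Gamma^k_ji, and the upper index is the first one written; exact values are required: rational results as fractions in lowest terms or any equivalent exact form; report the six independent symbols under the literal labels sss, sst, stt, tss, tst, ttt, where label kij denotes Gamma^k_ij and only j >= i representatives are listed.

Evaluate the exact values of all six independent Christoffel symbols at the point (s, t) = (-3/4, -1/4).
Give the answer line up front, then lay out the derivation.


Answer: Gamma_sss = 0, Gamma_sst = 0, Gamma_stt = -53/36, Gamma_tss = 0, Gamma_tst = 36/53, Gamma_ttt = 0

E = 81/16, F = 0, G = 2809/256 at the point
E_s = 0, E_t = 0, F_s = 0, F_t = 0, G_s = 477/32, G_t = 0
EG - F^2 = 227529/4096;  g^inv = (4096/227529) * [[2809/256, 0], [0, 81/16]]
first-kind symbols [ij,l] = (1/2)(d_i g_jl + d_j g_il - d_l g_ij): [ss,s] = E_s/2 = 0, [ss,t] = F_s - E_t/2 = 0, [st,s] = E_t/2 = 0, [st,t] = G_s/2 = 477/64, [tt,s] = F_t - G_s/2 = -477/64, [tt,t] = G_t/2 = 0
Gamma^s_ij = (G*[ij,s] - F*[ij,t])/(EG - F^2), Gamma^t_ij = (E*[ij,t] - F*[ij,s])/(EG - F^2)


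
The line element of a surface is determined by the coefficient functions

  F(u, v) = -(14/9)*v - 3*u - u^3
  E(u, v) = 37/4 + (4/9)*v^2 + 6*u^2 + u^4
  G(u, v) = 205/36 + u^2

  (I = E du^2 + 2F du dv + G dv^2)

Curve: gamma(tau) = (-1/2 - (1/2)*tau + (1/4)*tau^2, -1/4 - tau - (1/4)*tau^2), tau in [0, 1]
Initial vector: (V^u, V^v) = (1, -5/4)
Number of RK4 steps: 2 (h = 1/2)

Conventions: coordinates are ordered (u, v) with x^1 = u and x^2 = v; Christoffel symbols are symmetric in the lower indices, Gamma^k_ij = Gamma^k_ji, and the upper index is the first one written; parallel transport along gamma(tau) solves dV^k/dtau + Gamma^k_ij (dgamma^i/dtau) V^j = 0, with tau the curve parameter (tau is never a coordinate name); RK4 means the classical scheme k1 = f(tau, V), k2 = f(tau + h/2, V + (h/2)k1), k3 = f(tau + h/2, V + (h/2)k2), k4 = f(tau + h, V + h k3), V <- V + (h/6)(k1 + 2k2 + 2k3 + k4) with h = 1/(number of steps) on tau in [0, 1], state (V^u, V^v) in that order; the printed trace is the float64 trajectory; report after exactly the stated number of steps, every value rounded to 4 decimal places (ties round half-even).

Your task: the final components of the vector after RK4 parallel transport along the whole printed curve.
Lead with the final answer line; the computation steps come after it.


Answer: V^u = 1.0977, V^v = -1.5842

gamma'(tau) = (-1/2 + (1/2)*tau, -1 - (1/2)*tau); f(tau, V)^k = -Gamma^k_ij(gamma(tau)) gamma'^i(tau) V^j; h = 1/2; intermediate values shown to 6 dp
curve data and Christoffel symbols at the stage parameters:
  tau = 0.000000: gamma = (-0.500000, -0.250000), gamma' = (-0.500000, -1.000000); Gamma_uuu = -0.198582, Gamma_uuv = 0.005737, Gamma_uvv = -0.103914, Gamma_vuu = -0.544873, Gamma_vuv = -0.086056, Gamma_vvv = 0.035204
  tau = 0.250000: gamma = (-0.609375, -0.515625), gamma' = (-0.375000, -1.125000); Gamma_uuu = -0.219404, Gamma_uuv = 0.005564, Gamma_uvv = -0.091076, Gamma_vuu = -0.537131, Gamma_vuv = -0.103081, Gamma_vvv = 0.042889
  tau = 0.500000: gamma = (-0.687500, -0.812500), gamma' = (-0.250000, -1.250000); Gamma_uuu = -0.227276, Gamma_uuv = 0.004400, Gamma_uvv = -0.083140, Gamma_vuu = -0.523260, Gamma_vuv = -0.114083, Gamma_vvv = 0.049224
  tau = 0.750000: gamma = (-0.734375, -1.140625), gamma' = (-0.125000, -1.375000); Gamma_uuu = -0.224970, Gamma_uuv = 0.000805, Gamma_uvv = -0.079830, Gamma_vuu = -0.501636, Gamma_vuv = -0.118371, Gamma_vvv = 0.056007
  tau = 1.000000: gamma = (-0.750000, -1.500000), gamma' = (0.000000, -1.500000); Gamma_uuu = -0.214068, Gamma_uuv = -0.006713, Gamma_uvv = -0.081062, Gamma_vuu = -0.471377, Gamma_vuv = -0.114497, Gamma_vvv = 0.064845
step 0: V^u = 1.0000, V^v = -1.2500
step 1: k1 = (0.032753, -0.348713), k2 = (0.057578, -0.332820), k3 = (0.056708, -0.334751), k4 = (0.092967, -0.327959); V <- V + (h/6)(k1 + 2k2 + 2k3 + k4): V^u = 1.0295, V^v = -1.4177
step 2: k1 = (0.092935, -0.328288), k2 = (0.136029, -0.330663), k3 = (0.135803, -0.333129), k4 = (0.181580, -0.342571); V <- V + (h/6)(k1 + 2k2 + 2k3 + k4): V^u = 1.0977, V^v = -1.5842


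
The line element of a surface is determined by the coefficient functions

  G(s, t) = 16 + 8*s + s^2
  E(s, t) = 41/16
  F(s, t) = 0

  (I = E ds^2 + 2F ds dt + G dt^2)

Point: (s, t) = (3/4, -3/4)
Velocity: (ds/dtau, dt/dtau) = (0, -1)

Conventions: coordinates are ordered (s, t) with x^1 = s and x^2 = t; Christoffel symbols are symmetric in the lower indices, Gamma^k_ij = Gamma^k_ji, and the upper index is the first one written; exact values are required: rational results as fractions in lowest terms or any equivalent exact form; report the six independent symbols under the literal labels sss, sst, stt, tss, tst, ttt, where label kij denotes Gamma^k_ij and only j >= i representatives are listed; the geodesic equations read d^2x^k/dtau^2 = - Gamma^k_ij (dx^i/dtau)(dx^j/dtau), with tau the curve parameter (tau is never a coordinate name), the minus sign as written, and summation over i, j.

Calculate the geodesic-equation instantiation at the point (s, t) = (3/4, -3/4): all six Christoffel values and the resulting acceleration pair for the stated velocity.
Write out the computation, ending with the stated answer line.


E = 41/16, F = 0, G = 361/16 at the point
E_s = 0, E_t = 0, F_s = 0, F_t = 0, G_s = 19/2, G_t = 0
EG - F^2 = 14801/256;  g^inv = (256/14801) * [[361/16, 0], [0, 41/16]]
first-kind symbols [ij,l] = (1/2)(d_i g_jl + d_j g_il - d_l g_ij): [ss,s] = E_s/2 = 0, [ss,t] = F_s - E_t/2 = 0, [st,s] = E_t/2 = 0, [st,t] = G_s/2 = 19/4, [tt,s] = F_t - G_s/2 = -19/4, [tt,t] = G_t/2 = 0
Gamma^s_ij = (G*[ij,s] - F*[ij,t])/(EG - F^2), Gamma^t_ij = (E*[ij,t] - F*[ij,s])/(EG - F^2)
Gamma_sss = 0, Gamma_sst = 0, Gamma_stt = -76/41, Gamma_tss = 0, Gamma_tst = 4/19, Gamma_ttt = 0
d^2s/dtau^2 = -(Gamma_sss*(0)^2 + 2*Gamma_sst*(0)*(-1) + Gamma_stt*(-1)^2) = 76/41
d^2t/dtau^2 = -(Gamma_tss*(0)^2 + 2*Gamma_tst*(0)*(-1) + Gamma_ttt*(-1)^2) = 0

Answer: Gamma_sss = 0, Gamma_sst = 0, Gamma_stt = -76/41, Gamma_tss = 0, Gamma_tst = 4/19, Gamma_ttt = 0; accelerations (d^2s/dtau^2, d^2t/dtau^2) = (76/41, 0)


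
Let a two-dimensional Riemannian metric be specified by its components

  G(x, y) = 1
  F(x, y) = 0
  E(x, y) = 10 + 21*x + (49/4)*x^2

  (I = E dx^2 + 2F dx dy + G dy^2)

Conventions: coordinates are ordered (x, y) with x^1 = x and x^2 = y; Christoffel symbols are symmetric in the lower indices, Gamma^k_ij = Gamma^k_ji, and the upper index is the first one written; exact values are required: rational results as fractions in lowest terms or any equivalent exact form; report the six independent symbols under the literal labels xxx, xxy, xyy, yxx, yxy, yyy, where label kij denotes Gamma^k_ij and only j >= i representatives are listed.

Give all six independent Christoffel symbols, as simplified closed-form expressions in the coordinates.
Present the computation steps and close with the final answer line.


E = 10 + 21*x + (49/4)*x^2; F = 0; G = 1
Gamma^k_ij = (1/2) g^{kl} (d_i g_jl + d_j g_il - d_l g_ij), with g^inv = (1/(EG-F^2)) [[G, -F], [-F, E]]
first partials: E_x = 21 + (49/2)*x, E_y = 0, F_x = 0, F_y = 0, G_x = 0, G_y = 0
D = EG - F^2 = 10 + 21*x + (49/4)*x^2
expanded: Gamma^x_xx = (G E_x - 2F F_x + F E_y)/(2D), Gamma^x_xy = (G E_y - F G_x)/(2D), Gamma^x_yy = (2G F_y - G G_x - F G_y)/(2D), Gamma^y_xx = (2E F_x - E E_y - F E_x)/(2D), Gamma^y_xy = (E G_x - F E_y)/(2D), Gamma^y_yy = (E G_y - 2F F_y + F G_x)/(2D); substitute and cancel common factors

Answer: Gamma_xxx = (49*x + 42)/(49*x^2 + 84*x + 40), Gamma_xxy = 0, Gamma_xyy = 0, Gamma_yxx = 0, Gamma_yxy = 0, Gamma_yyy = 0


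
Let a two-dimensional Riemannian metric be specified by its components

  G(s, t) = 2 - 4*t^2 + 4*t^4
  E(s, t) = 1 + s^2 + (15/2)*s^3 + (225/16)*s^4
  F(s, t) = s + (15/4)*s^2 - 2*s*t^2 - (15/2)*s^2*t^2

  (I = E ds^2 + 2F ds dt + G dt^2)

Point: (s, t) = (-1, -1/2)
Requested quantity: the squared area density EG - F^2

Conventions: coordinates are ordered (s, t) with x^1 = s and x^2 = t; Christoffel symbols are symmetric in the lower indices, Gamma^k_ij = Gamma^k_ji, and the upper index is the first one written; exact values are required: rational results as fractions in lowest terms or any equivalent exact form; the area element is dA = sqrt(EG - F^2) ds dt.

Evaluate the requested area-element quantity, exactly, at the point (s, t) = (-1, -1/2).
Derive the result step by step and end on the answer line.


E = 137/16, F = 11/8, G = 5/4; EG - F^2 = 141/16

Answer: EG - F^2 = 141/16


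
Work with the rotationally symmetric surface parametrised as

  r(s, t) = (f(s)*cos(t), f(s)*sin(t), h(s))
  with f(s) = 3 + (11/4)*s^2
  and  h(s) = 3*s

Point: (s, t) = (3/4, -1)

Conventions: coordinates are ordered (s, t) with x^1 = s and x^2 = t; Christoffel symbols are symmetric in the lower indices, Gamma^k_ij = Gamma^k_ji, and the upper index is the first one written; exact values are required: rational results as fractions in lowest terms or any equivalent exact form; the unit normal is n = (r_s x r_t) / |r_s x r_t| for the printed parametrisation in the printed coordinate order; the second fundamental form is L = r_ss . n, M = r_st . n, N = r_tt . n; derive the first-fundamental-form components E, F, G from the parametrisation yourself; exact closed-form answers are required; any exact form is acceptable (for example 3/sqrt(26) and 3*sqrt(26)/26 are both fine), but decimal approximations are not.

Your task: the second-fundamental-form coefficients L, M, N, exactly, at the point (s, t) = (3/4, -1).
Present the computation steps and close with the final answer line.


f = 291/64, f' = 33/8, f'' = 11/2, h' = 3, h'' = 0
E = 1665/64, F = 0, G = 84681/4096; answer radicand W^2 = 1665/64
unnormalised second-form numerators: l = -33/2, m = 0, n = 873/64; L = l/sqrt(1665/64), and similarly M = m/sqrt(W^2), N = n/sqrt(W^2)

Answer: L = -44*sqrt(185)/185, M = 0, N = 291*sqrt(185)/1480


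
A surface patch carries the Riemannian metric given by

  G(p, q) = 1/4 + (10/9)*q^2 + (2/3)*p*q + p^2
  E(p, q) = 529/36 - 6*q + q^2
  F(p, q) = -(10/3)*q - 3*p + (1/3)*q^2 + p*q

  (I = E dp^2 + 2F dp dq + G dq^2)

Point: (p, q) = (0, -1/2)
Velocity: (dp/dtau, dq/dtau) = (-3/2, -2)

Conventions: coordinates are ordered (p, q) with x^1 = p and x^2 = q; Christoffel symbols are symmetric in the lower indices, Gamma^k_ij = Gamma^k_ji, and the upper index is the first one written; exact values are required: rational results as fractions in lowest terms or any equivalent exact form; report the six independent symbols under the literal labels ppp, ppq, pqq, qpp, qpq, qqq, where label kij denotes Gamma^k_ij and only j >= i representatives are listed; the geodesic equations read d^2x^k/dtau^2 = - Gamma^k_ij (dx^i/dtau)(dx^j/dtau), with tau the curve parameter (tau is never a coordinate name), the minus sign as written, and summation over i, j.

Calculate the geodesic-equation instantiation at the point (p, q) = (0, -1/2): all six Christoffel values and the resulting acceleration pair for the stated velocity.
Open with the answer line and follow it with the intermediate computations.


Answer: Gamma_ppp = 0, Gamma_ppq = -2016/8305, Gamma_pqq = -1134/8305, Gamma_qpp = 0, Gamma_qpq = 4062/8305, Gamma_qqq = -4982/8305; accelerations (d^2p/dtau^2, d^2q/dtau^2) = (1512/755, -404/755)

E = 323/18, F = 7/4, G = 19/36 at the point
E_p = 0, E_q = -7, F_p = -7/2, F_q = -11/3, G_p = -1/3, G_q = -10/9
EG - F^2 = 8305/1296;  g^inv = (1296/8305) * [[19/36, -7/4], [-7/4, 323/18]]
first-kind symbols [ij,l] = (1/2)(d_i g_jl + d_j g_il - d_l g_ij): [pp,p] = E_p/2 = 0, [pp,q] = F_p - E_q/2 = 0, [pq,p] = E_q/2 = -7/2, [pq,q] = G_p/2 = -1/6, [qq,p] = F_q - G_p/2 = -7/2, [qq,q] = G_q/2 = -5/9
Gamma^p_ij = (G*[ij,p] - F*[ij,q])/(EG - F^2), Gamma^q_ij = (E*[ij,q] - F*[ij,p])/(EG - F^2)
Gamma_ppp = 0, Gamma_ppq = -2016/8305, Gamma_pqq = -1134/8305, Gamma_qpp = 0, Gamma_qpq = 4062/8305, Gamma_qqq = -4982/8305
d^2p/dtau^2 = -(Gamma_ppp*(-3/2)^2 + 2*Gamma_ppq*(-3/2)*(-2) + Gamma_pqq*(-2)^2) = 1512/755
d^2q/dtau^2 = -(Gamma_qpp*(-3/2)^2 + 2*Gamma_qpq*(-3/2)*(-2) + Gamma_qqq*(-2)^2) = -404/755


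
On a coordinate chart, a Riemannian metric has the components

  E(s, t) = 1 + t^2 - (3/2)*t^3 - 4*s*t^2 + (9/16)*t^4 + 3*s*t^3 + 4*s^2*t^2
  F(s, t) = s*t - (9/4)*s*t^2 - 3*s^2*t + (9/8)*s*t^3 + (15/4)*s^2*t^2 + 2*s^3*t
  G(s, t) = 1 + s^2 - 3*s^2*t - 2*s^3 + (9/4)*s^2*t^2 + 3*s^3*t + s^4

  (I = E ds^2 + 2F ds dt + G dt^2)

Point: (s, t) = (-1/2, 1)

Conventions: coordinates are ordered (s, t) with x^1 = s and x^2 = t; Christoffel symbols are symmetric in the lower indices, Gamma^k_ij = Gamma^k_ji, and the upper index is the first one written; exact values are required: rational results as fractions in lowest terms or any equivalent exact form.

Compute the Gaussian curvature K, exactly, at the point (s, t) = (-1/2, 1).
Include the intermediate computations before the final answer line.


E = 41/16, F = 0, G = 1, EG - F^2 = 41/16 at the point
E_s = -5, E_t = 5/4, F_s = 5/8, F_t = 15/16, G_s = 0, G_t = 0
E_tt = -13/4, F_st = -25/8, G_ss = 1/2
Apply the Brioschi formula K = (det M1 - det M2)/(EG - F^2)^2 over the derivative matrices of E, F, G.
M1 = [[-E_tt/2 + F_st - G_ss/2, E_s/2, F_s - E_t/2], [F_t - G_s/2, E, F], [G_t/2, F, G]] = [[-7/4, -5/2, 0], [15/16, 41/16, 0], [0, 0, 1]]; det M1 = -137/64
M2 = [[0, E_t/2, G_s/2], [E_t/2, E, F], [G_s/2, F, G]] = [[0, 5/8, 0], [5/8, 41/16, 0], [0, 0, 1]]; det M2 = -25/64
det M1 - det M2 = -7/4; K = -7/4 / (41/16)^2 = -448/1681

Answer: K = -448/1681


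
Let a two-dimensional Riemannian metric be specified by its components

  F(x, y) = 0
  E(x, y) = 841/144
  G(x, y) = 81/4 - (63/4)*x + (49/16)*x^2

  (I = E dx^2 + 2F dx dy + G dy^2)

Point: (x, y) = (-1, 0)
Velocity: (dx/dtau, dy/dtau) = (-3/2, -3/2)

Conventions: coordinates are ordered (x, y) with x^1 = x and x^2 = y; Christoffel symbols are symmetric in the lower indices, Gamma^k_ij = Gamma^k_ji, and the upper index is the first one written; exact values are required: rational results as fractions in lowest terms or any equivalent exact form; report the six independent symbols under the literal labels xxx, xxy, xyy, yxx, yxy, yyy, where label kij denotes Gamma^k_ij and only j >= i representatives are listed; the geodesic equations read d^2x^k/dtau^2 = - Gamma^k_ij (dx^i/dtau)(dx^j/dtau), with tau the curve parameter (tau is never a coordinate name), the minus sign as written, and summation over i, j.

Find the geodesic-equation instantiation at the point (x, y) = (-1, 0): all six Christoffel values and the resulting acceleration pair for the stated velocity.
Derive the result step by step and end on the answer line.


E = 841/144, F = 0, G = 625/16 at the point
E_x = 0, E_y = 0, F_x = 0, F_y = 0, G_x = -175/8, G_y = 0
EG - F^2 = 525625/2304;  g^inv = (2304/525625) * [[625/16, 0], [0, 841/144]]
first-kind symbols [ij,l] = (1/2)(d_i g_jl + d_j g_il - d_l g_ij): [xx,x] = E_x/2 = 0, [xx,y] = F_x - E_y/2 = 0, [xy,x] = E_y/2 = 0, [xy,y] = G_x/2 = -175/16, [yy,x] = F_y - G_x/2 = 175/16, [yy,y] = G_y/2 = 0
Gamma^x_ij = (G*[ij,x] - F*[ij,y])/(EG - F^2), Gamma^y_ij = (E*[ij,y] - F*[ij,x])/(EG - F^2)
Gamma_xxx = 0, Gamma_xxy = 0, Gamma_xyy = 1575/841, Gamma_yxx = 0, Gamma_yxy = -7/25, Gamma_yyy = 0
d^2x/dtau^2 = -(Gamma_xxx*(-3/2)^2 + 2*Gamma_xxy*(-3/2)*(-3/2) + Gamma_xyy*(-3/2)^2) = -14175/3364
d^2y/dtau^2 = -(Gamma_yxx*(-3/2)^2 + 2*Gamma_yxy*(-3/2)*(-3/2) + Gamma_yyy*(-3/2)^2) = 63/50

Answer: Gamma_xxx = 0, Gamma_xxy = 0, Gamma_xyy = 1575/841, Gamma_yxx = 0, Gamma_yxy = -7/25, Gamma_yyy = 0; accelerations (d^2x/dtau^2, d^2y/dtau^2) = (-14175/3364, 63/50)


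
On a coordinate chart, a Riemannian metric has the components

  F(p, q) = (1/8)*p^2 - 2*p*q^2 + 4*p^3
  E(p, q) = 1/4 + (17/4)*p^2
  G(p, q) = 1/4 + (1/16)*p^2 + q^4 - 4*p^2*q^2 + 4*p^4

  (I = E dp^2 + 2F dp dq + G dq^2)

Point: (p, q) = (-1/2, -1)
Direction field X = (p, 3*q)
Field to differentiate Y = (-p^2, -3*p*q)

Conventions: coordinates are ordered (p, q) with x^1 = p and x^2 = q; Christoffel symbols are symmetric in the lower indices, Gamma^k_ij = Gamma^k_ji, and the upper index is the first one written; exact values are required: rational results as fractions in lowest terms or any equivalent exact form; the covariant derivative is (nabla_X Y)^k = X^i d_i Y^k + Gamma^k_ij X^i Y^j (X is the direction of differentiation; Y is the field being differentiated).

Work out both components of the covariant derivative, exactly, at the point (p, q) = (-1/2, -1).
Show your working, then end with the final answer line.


E = 21/16, F = 17/32, G = 33/64 at the point
E_p = -17/4, E_q = 0, F_p = 7/8, F_q = -2, G_p = 31/16, G_q = -2
EG - F^2 = 101/256;  g^inv = (256/101) * [[33/64, -17/32], [-17/32, 21/16]]
first-kind symbols [ij,l] = (1/2)(d_i g_jl + d_j g_il - d_l g_ij): [pp,p] = E_p/2 = -17/8, [pp,q] = F_p - E_q/2 = 7/8, [pq,p] = E_q/2 = 0, [pq,q] = G_p/2 = 31/32, [qq,p] = F_q - G_p/2 = -95/32, [qq,q] = G_q/2 = -1
Gamma^p_ij = (G*[ij,p] - F*[ij,q])/(EG - F^2), Gamma^q_ij = (E*[ij,q] - F*[ij,p])/(EG - F^2)
Gamma_ppp = -799/202, Gamma_ppq = -527/404, Gamma_pqq = -2047/808, Gamma_qpp = 583/101, Gamma_qpq = 651/202, Gamma_qqq = 271/404
X = (-1/2, -3), Y = (-1/4, -3/2) at the point

Answer: (nabla_X Y)^p = -2899/202, (nabla_X Y)^q = 260/101


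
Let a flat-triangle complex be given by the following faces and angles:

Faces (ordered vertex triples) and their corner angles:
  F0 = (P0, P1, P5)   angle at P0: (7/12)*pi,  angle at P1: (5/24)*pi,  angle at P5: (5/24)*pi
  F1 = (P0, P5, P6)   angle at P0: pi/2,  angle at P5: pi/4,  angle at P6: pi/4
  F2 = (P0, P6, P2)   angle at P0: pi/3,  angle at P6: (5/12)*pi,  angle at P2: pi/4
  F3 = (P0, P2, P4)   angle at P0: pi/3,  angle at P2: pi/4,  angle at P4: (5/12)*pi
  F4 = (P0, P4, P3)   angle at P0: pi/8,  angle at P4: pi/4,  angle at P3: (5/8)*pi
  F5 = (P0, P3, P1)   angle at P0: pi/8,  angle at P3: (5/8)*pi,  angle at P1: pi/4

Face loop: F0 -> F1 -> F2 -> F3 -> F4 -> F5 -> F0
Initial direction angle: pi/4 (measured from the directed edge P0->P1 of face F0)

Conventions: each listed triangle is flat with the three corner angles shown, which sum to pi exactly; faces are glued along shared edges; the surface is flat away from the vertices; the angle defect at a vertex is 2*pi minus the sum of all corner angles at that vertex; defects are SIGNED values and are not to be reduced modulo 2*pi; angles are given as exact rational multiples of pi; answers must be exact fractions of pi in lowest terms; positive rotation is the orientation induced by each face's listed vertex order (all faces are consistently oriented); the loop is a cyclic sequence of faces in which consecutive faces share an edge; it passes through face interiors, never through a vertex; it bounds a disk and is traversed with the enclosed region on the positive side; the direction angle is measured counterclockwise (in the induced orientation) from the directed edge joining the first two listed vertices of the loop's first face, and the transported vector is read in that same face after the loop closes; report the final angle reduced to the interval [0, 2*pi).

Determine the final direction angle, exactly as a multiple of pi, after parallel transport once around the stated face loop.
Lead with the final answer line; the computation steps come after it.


Answer: final direction angle = pi/4

enclosed vertex P0: corner angles sum to 2*pi, defect = 2*pi - 2*pi = 0
final direction = starting direction + enclosed defect total, reduced mod 2*pi (induced orientation)
final angle = pi/4 + 0 = pi/4 (mod 2*pi)


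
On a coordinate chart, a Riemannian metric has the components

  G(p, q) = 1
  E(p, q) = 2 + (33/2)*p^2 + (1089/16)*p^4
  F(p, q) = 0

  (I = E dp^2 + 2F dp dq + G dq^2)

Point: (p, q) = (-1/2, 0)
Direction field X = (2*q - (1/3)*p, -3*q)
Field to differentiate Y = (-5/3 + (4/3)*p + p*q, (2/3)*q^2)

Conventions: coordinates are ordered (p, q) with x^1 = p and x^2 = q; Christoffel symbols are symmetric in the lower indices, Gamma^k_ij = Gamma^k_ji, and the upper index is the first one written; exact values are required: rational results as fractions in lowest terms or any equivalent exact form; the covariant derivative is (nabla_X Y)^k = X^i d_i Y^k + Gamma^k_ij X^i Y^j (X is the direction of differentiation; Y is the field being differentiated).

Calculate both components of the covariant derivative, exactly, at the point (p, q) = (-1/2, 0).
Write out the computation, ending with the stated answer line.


E = 2657/256, F = 0, G = 1 at the point
E_p = -1617/32, E_q = 0, F_p = 0, F_q = 0, G_p = 0, G_q = 0
EG - F^2 = 2657/256;  g^inv = (256/2657) * [[1, 0], [0, 2657/256]]
first-kind symbols [ij,l] = (1/2)(d_i g_jl + d_j g_il - d_l g_ij): [pp,p] = E_p/2 = -1617/64, [pp,q] = F_p - E_q/2 = 0, [pq,p] = E_q/2 = 0, [pq,q] = G_p/2 = 0, [qq,p] = F_q - G_p/2 = 0, [qq,q] = G_q/2 = 0
Gamma^p_ij = (G*[ij,p] - F*[ij,q])/(EG - F^2), Gamma^q_ij = (E*[ij,q] - F*[ij,p])/(EG - F^2)
Gamma_ppp = -6468/2657, Gamma_ppq = 0, Gamma_pqq = 0, Gamma_qpp = 0, Gamma_qpq = 0, Gamma_qqq = 0
X = (1/6, 0), Y = (-7/3, 0) at the point

Answer: (nabla_X Y)^p = 27952/23913, (nabla_X Y)^q = 0


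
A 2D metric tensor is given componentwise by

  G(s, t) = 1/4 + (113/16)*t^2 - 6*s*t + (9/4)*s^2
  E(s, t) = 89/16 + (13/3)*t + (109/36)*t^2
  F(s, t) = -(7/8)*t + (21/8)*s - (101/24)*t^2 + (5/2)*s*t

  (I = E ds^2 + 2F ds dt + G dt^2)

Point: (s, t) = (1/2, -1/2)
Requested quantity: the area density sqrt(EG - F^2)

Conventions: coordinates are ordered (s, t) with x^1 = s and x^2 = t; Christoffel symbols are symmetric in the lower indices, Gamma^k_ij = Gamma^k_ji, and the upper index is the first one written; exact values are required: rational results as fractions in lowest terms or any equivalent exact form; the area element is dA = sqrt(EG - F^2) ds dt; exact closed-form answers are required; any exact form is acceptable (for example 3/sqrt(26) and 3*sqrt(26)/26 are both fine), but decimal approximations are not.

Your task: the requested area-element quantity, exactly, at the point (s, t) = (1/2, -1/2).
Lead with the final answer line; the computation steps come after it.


Answer: sqrt(EG - F^2) = sqrt(156029)/96

E = 299/72, F = 7/96, G = 261/64; EG - F^2 = 156029/9216


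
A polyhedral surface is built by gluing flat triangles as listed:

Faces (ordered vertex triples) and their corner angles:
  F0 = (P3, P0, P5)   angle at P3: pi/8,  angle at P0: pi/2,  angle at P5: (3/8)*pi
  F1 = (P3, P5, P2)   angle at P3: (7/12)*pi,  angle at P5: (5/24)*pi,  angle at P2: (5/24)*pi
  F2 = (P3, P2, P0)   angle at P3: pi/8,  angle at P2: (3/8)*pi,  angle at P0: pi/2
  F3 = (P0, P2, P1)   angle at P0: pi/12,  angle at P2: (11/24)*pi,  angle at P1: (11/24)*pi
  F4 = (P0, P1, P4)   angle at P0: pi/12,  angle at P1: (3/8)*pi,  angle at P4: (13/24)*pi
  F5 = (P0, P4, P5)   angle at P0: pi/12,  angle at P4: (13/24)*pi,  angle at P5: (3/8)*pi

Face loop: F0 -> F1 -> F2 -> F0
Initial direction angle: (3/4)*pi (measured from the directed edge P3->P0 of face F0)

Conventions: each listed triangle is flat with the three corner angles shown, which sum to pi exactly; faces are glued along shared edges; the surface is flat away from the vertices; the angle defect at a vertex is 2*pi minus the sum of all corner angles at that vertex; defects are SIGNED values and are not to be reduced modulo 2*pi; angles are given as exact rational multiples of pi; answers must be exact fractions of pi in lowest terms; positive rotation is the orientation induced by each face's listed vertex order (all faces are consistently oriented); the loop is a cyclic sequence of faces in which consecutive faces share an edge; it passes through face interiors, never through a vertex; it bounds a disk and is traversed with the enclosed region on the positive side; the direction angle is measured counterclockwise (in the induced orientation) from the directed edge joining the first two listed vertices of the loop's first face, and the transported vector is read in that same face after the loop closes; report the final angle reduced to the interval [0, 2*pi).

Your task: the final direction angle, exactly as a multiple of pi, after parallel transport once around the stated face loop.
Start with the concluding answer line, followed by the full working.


Answer: final direction angle = (23/12)*pi

enclosed vertex P3: corner angles sum to (5/6)*pi, defect = 2*pi - (5/6)*pi = (7/6)*pi
by Gauss-Bonnet the loop rotates the vector by the enclosed defect sum (positive orientation, mod 2*pi)
final angle = (3/4)*pi + (7/6)*pi = (23/12)*pi (mod 2*pi)


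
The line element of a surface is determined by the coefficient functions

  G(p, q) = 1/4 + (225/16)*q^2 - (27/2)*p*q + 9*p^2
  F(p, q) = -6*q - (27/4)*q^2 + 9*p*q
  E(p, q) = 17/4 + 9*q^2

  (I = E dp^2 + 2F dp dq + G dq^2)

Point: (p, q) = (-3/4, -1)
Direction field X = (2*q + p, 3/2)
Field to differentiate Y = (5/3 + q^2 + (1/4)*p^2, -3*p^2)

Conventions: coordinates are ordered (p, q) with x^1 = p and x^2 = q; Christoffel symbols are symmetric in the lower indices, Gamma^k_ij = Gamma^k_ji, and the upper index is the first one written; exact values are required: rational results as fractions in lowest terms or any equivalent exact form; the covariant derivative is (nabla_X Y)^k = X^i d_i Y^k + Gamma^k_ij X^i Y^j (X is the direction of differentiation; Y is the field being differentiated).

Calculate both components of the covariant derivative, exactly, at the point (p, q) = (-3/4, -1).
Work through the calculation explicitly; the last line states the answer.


E = 53/4, F = 6, G = 37/4 at the point
E_p = 0, E_q = -18, F_p = -9, F_q = 3/4, G_p = 0, G_q = -18
EG - F^2 = 1385/16;  g^inv = (16/1385) * [[37/4, -6], [-6, 53/4]]
first-kind symbols [ij,l] = (1/2)(d_i g_jl + d_j g_il - d_l g_ij): [pp,p] = E_p/2 = 0, [pp,q] = F_p - E_q/2 = 0, [pq,p] = E_q/2 = -9, [pq,q] = G_p/2 = 0, [qq,p] = F_q - G_p/2 = 3/4, [qq,q] = G_q/2 = -9
Gamma^p_ij = (G*[ij,p] - F*[ij,q])/(EG - F^2), Gamma^q_ij = (E*[ij,q] - F*[ij,p])/(EG - F^2)
Gamma_ppp = 0, Gamma_ppq = -1332/1385, Gamma_pqq = 195/277, Gamma_qpp = 0, Gamma_qpq = 864/1385, Gamma_qqq = -396/277
X = (-11/4, 3/2), Y = (539/192, -27/16) at the point

Answer: (nabla_X Y)^p = -543519/44320, (nabla_X Y)^q = -17919/5540


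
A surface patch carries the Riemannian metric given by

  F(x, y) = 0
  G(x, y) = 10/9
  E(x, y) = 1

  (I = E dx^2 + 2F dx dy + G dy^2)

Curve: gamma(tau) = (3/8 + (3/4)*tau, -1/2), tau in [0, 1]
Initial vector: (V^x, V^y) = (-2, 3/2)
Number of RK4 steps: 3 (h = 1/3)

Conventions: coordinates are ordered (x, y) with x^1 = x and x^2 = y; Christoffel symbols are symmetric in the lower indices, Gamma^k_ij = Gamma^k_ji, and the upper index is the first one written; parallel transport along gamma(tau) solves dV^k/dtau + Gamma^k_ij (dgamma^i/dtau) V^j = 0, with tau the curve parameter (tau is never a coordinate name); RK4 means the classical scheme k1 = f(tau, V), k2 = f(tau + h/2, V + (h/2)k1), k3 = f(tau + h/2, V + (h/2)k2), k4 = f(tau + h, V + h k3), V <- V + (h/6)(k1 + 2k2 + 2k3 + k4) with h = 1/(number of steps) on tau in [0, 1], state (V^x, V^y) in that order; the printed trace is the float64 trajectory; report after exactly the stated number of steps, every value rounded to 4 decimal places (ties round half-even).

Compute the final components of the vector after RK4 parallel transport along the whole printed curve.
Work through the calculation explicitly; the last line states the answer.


gamma'(tau) = (3/4, 0); f(tau, V)^k = -Gamma^k_ij(gamma(tau)) gamma'^i(tau) V^j; h = 1/3; intermediate values shown to 6 dp
curve data and Christoffel symbols at the stage parameters:
  tau = 0.000000: gamma = (0.375000, -0.500000), gamma' = (0.750000, 0.000000); Gamma_xxx = 0.000000, Gamma_xxy = 0.000000, Gamma_xyy = 0.000000, Gamma_yxx = 0.000000, Gamma_yxy = 0.000000, Gamma_yyy = 0.000000
  tau = 0.166667: gamma = (0.500000, -0.500000), gamma' = (0.750000, 0.000000); Gamma_xxx = 0.000000, Gamma_xxy = 0.000000, Gamma_xyy = 0.000000, Gamma_yxx = 0.000000, Gamma_yxy = 0.000000, Gamma_yyy = 0.000000
  tau = 0.333333: gamma = (0.625000, -0.500000), gamma' = (0.750000, 0.000000); Gamma_xxx = 0.000000, Gamma_xxy = 0.000000, Gamma_xyy = 0.000000, Gamma_yxx = 0.000000, Gamma_yxy = 0.000000, Gamma_yyy = 0.000000
  tau = 0.500000: gamma = (0.750000, -0.500000), gamma' = (0.750000, 0.000000); Gamma_xxx = 0.000000, Gamma_xxy = 0.000000, Gamma_xyy = 0.000000, Gamma_yxx = 0.000000, Gamma_yxy = 0.000000, Gamma_yyy = 0.000000
  tau = 0.666667: gamma = (0.875000, -0.500000), gamma' = (0.750000, 0.000000); Gamma_xxx = 0.000000, Gamma_xxy = 0.000000, Gamma_xyy = 0.000000, Gamma_yxx = 0.000000, Gamma_yxy = 0.000000, Gamma_yyy = 0.000000
  tau = 0.833333: gamma = (1.000000, -0.500000), gamma' = (0.750000, 0.000000); Gamma_xxx = 0.000000, Gamma_xxy = 0.000000, Gamma_xyy = 0.000000, Gamma_yxx = 0.000000, Gamma_yxy = 0.000000, Gamma_yyy = 0.000000
  tau = 1.000000: gamma = (1.125000, -0.500000), gamma' = (0.750000, 0.000000); Gamma_xxx = 0.000000, Gamma_xxy = 0.000000, Gamma_xyy = 0.000000, Gamma_yxx = 0.000000, Gamma_yxy = 0.000000, Gamma_yyy = 0.000000
step 0: V^x = -2.0000, V^y = 1.5000
step 1: k1 = (0.000000, 0.000000), k2 = (0.000000, 0.000000), k3 = (0.000000, 0.000000), k4 = (0.000000, 0.000000); V <- V + (h/6)(k1 + 2k2 + 2k3 + k4): V^x = -2.0000, V^y = 1.5000
step 2: k1 = (0.000000, 0.000000), k2 = (0.000000, 0.000000), k3 = (0.000000, 0.000000), k4 = (0.000000, 0.000000); V <- V + (h/6)(k1 + 2k2 + 2k3 + k4): V^x = -2.0000, V^y = 1.5000
step 3: k1 = (0.000000, 0.000000), k2 = (0.000000, 0.000000), k3 = (0.000000, 0.000000), k4 = (0.000000, 0.000000); V <- V + (h/6)(k1 + 2k2 + 2k3 + k4): V^x = -2.0000, V^y = 1.5000

Answer: V^x = -2.0000, V^y = 1.5000


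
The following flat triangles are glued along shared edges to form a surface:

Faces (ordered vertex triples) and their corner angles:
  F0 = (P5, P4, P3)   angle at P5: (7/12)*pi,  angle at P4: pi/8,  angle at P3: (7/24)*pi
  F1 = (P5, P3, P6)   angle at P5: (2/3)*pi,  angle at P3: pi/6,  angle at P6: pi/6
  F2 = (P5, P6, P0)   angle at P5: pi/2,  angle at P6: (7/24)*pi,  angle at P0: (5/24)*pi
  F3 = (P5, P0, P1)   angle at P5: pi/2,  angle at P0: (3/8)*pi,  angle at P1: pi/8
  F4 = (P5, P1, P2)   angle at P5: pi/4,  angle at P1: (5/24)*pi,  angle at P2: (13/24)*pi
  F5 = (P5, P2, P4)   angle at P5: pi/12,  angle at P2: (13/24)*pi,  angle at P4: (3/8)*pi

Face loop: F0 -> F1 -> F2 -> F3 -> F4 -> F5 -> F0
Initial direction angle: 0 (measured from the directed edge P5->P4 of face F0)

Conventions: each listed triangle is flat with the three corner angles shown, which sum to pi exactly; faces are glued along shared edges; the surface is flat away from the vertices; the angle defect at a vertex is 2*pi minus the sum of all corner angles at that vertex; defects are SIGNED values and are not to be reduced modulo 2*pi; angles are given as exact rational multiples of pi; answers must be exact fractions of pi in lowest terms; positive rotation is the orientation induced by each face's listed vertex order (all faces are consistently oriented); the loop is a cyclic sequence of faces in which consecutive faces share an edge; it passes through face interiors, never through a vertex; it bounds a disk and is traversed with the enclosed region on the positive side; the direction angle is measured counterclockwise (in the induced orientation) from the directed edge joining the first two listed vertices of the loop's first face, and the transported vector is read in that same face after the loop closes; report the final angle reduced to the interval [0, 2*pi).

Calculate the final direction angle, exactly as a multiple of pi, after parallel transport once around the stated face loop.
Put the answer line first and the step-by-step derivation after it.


Answer: final direction angle = (17/12)*pi

enclosed vertex P5: corner angles sum to (31/12)*pi, defect = 2*pi - (31/12)*pi = (-7/12)*pi
adding the enclosed defects to the starting angle (mod 2*pi, induced orientation) gives the holonomy
final angle = 0 - (7/12)*pi = (17/12)*pi (mod 2*pi)


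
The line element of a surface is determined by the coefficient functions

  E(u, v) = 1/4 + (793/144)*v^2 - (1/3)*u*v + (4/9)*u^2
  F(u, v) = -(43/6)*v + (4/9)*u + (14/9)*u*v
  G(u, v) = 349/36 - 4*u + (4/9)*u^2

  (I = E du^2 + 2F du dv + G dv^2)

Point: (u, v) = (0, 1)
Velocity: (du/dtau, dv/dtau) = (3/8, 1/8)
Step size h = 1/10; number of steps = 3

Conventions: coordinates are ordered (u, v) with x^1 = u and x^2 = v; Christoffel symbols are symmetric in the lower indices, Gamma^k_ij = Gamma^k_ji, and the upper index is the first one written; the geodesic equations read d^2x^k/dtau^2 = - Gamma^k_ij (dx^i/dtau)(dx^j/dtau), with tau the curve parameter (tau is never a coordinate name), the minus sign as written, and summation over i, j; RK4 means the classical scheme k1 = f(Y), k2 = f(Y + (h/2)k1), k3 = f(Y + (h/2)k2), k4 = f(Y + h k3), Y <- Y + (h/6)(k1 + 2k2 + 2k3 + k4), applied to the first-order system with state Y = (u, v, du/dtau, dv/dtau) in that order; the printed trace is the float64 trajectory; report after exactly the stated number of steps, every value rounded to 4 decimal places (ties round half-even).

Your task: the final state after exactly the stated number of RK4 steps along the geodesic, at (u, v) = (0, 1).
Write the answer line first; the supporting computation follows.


Answer: u = 0.1198, v = 1.0466, du/dtau = 0.4179, dv/dtau = 0.1835

f(Y) = (du/dtau, dv/dtau, -Gamma^u_ij Y'^i Y'^j, -Gamma^v_ij Y'^i Y'^j) with the Gammas evaluated at the stage position; h = 0.100000; intermediate values shown to 6 dp
step 0: u = 0.0000, v = 1.0000, du/dtau = 0.3750, dv/dtau = 0.1250
step 1:
  k1: at (u, v) = (0.000000, 1.000000), (du/dtau, dv/dtau) = (0.375000, 0.125000); Gamma_uuu = -6.011966, Gamma_uuv = 8.777498, Gamma_uvv = -11.257576, Gamma_vuu = -4.806124, Gamma_vuv = 6.282506, Gamma_vvv = -8.322220; k1 = (0.375000, 0.125000, 0.198442, 0.216911)
  k2: at (u, v) = (0.018750, 1.006250), (du/dtau, dv/dtau) = (0.384922, 0.135846); Gamma_uuu = -5.937125, Gamma_uuv = 8.622390, Gamma_uvv = -10.947399, Gamma_vuu = -4.794391, Gamma_vuv = 6.223068, Gamma_vvv = -8.163976; k2 = (0.384922, 0.135846, 0.179969, 0.210211)
  k3: at (u, v) = (0.019246, 1.006792), (du/dtau, dv/dtau) = (0.383998, 0.135511); Gamma_uuu = -5.937651, Gamma_uuv = 8.618495, Gamma_uvv = -10.935432, Gamma_vuu = -4.797755, Gamma_vuv = 6.224039, Gamma_vvv = -8.159994; k3 = (0.383998, 0.135511, 0.179402, 0.209549)
  k4: at (u, v) = (0.038400, 1.013551), (du/dtau, dv/dtau) = (0.392940, 0.145955); Gamma_uuu = -5.860883, Gamma_uuv = 8.457313, Gamma_uvv = -10.616902, Gamma_vuu = -4.786607, Gamma_vuv = 6.161796, Gamma_vvv = -7.996111; k4 = (0.392940, 0.145955, 0.161022, 0.202625)
  Y <- Y + (h/6)(k1 + 2k2 + 2k3 + k4): u = 0.0384, v = 1.0136, du/dtau = 0.3930, dv/dtau = 0.1460
step 2:
  k1: at (u, v) = (0.038430, 1.013561), (du/dtau, dv/dtau) = (0.392970, 0.145984); Gamma_uuu = -5.860759, Gamma_uuv = 8.457059, Gamma_uvv = -10.616412, Gamma_vuu = -4.786583, Gamma_vuv = 6.161693, Gamma_vvv = -7.995854; k1 = (0.392970, 0.145984, 0.160981, 0.202612)
  k2: at (u, v) = (0.058078, 1.020860), (du/dtau, dv/dtau) = (0.401019, 0.156115); Gamma_uuu = -5.781912, Gamma_uuv = 8.289582, Gamma_uvv = -10.289257, Gamma_vuu = -4.776033, Gamma_vuv = 6.096524, Gamma_vvv = -7.826103; k2 = (0.401019, 0.156115, 0.142655, 0.195455)
  k3: at (u, v) = (0.058481, 1.021367), (du/dtau, dv/dtau) = (0.400103, 0.155757); Gamma_uuu = -5.782569, Gamma_uuv = 8.286289, Gamma_uvv = -10.279194, Gamma_vuu = -4.779230, Gamma_vuv = 6.097485, Gamma_vvv = -7.822767; k3 = (0.400103, 0.155757, 0.142279, 0.194876)
  k4: at (u, v) = (0.078440, 1.029137), (du/dtau, dv/dtau) = (0.407198, 0.165472); Gamma_uuu = -5.702415, Gamma_uuv = 8.114520, Gamma_uvv = -9.948051, Gamma_vuu = -4.769283, Gamma_vuv = 6.029944, Gamma_vvv = -7.649199; k4 = (0.407198, 0.165472, 0.124396, 0.187645)
  Y <- Y + (h/6)(k1 + 2k2 + 2k3 + k4): u = 0.0785, v = 1.0291, du/dtau = 0.4072, dv/dtau = 0.1655
step 3:
  k1: at (u, v) = (0.078470, 1.029148), (du/dtau, dv/dtau) = (0.407224, 0.165500); Gamma_uuu = -5.702289, Gamma_uuv = 8.114261, Gamma_uvv = -9.947565, Gamma_vuu = -4.769260, Gamma_vuv = 6.029836, Gamma_vvv = -7.648938; k1 = (0.407224, 0.165500, 0.124356, 0.187632)
  k2: at (u, v) = (0.098831, 1.037423), (du/dtau, dv/dtau) = (0.413442, 0.174881); Gamma_uuu = -5.620730, Gamma_uuv = 7.938044, Gamma_uvv = -9.612140, Gamma_vuu = -4.759988, Gamma_vuv = 5.959876, Gamma_vvv = -7.471379; k2 = (0.413442, 0.174881, 0.106855, 0.180309)
  k3: at (u, v) = (0.099142, 1.037892), (du/dtau, dv/dtau) = (0.412567, 0.174515); Gamma_uuu = -5.621569, Gamma_uuv = 7.935435, Gamma_uvv = -9.603994, Gamma_vuu = -4.763057, Gamma_vuv = 5.960902, Gamma_vvv = -7.468759; k3 = (0.412567, 0.174515, 0.106661, 0.179832)
  k4: at (u, v) = (0.119727, 1.046599), (du/dtau, dv/dtau) = (0.417890, 0.183483); Gamma_uuu = -5.539448, Gamma_uuv = 7.756865, Gamma_uvv = -9.268739, Gamma_vuu = -4.754541, Gamma_vuv = 5.889220, Gamma_vvv = -7.289325; k4 = (0.417890, 0.183483, 0.089882, 0.172579)
  Y <- Y + (h/6)(k1 + 2k2 + 2k3 + k4): u = 0.1198, v = 1.0466, du/dtau = 0.4179, dv/dtau = 0.1835
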